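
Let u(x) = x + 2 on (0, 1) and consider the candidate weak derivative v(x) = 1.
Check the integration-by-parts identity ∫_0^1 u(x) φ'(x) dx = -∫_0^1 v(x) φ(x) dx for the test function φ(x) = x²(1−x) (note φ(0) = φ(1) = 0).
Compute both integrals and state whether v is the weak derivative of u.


LHS = -1/12, RHS = -1/12. Yes, v = u' weakly.

u(x) = x + 2, classical derivative u'(x) = 1.
φ(x) = x²(1−x), so φ'(x) = x*(2 - 3*x).
Note φ(0) = φ(1) = 0, so the boundary term u·φ vanishes.
LHS = ∫_0^1 u(x) φ'(x) dx = ∫_0^1 (-3*x^3 - 4*x^2 + 4*x) dx. Term by term:
  ∫_0^1 -3*x^3 dx = -3/4;  ∫_0^1 -4*x^2 dx = -4/3;  ∫_0^1 4*x dx = 2.
Sum: -3/4 − 4/3 + 2 = -1/12.
So LHS = -1/12.
∫_0^1 v(x) φ(x) dx = ∫_0^1 (-x^3 + x^2) dx. Term by term:
  ∫_0^1 -x^3 dx = -1/4;  ∫_0^1 x^2 dx = 1/3.
Sum: -1/4 + 1/3 = 1/12.
So RHS = -∫_0^1 v(x) φ(x) dx = -1/12.
LHS = RHS, so the identity holds for this test φ.
Moreover u is smooth here and v(x) = u'(x) = 1 pointwise, so the identity holds for every test function. Hence v is the weak derivative of u.


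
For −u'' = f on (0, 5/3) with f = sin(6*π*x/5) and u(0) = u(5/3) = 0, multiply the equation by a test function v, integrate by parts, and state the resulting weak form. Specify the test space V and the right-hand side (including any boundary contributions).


V = H^1_0(0, 5/3) (so v(0) = v(5/3) = 0); weak form: ∫_0^5/3 u'v' dx = ∫_0^5/3 (sin(6*π*x/5)) v dx for all v ∈ V.

Multiply both sides by a test function v and integrate from 0 to 5/3:
  ∫_0^5/3 −u''(x) v(x) dx = ∫_0^5/3 f(x) v(x) dx.
Integrate the LHS by parts once:
  ∫_0^5/3 −u'' v dx = −[u'(x) v(x)]_0^5/3 + ∫_0^5/3 u'(x) v'(x) dx.
Thus ∫_0^5/3 u'(x) v'(x) dx = ∫_0^5/3 f(x) v(x) dx + [u'(x) v(x)]_0^5/3.
Choose V so that boundary terms are either known or forced to vanish.
u is Dirichlet: u(0) = u(5/3) = 0. Let V = H^1_0(0, 5/3); then v(0) = v(5/3) = 0, and [u' v]_0^5/3 = 0.
Weak formulation: find u (satisfying any essential BC) such that ∫_0^5/3 u'(x) v'(x) dx = ∫_0^5/3 f v dx for all v ∈ V.
Substituting f(x) = sin(6*π*x/5), the right-hand side is ∫_0^5/3 (sin(6*π*x/5)) v dx.


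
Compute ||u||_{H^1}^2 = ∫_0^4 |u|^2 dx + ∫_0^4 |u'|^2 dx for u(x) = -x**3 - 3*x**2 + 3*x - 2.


||u||_{H^1}^2 = 378076/35

The H^1 norm (squared) on an interval (0, L) is
  ||u||_{H^1}^2 = ∫_0^L u(x)^2 dx + ∫_0^L u'(x)^2 dx.
Compute u'(x) = -3*x**2 - 6*x + 3.
Then u(x)^2 = x**6 + 6*x**5 + 3*x**4 - 14*x**3 + 21*x**2 - 12*x + 4 and u'(x)^2 = 9*x**4 + 36*x**3 + 18*x**2 - 36*x + 9.
Integrate each monomial from 0 to 4 using ∫_0^4 c·x^n dx = c·4^(n+1)/(n+1):
  ∫_0^4 u(x)^2 dx = ∫_0^4 (x^6 + 6*x^5 + 3*x^4 - 14*x^3 + 21*x^2 - 12*x + 4) dx. Term by term:
    ∫_0^4 x^6 dx = 16384/7;  ∫_0^4 6*x^5 dx = 4096;  ∫_0^4 3*x^4 dx = 3072/5;
    ∫_0^4 -14*x^3 dx = -896;  ∫_0^4 21*x^2 dx = 448;  ∫_0^4 -12*x dx = -96;
    ∫_0^4 4 dx = 16.
  Sum: 16384/7 + 4096 + 3072/5 − 896 + 448 − 96 + 16 = 228304/35.
  ∫_0^4 u'(x)^2 dx = ∫_0^4 (9*x^4 + 36*x^3 + 18*x^2 - 36*x + 9) dx. Term by term:
    ∫_0^4 9*x^4 dx = 9216/5;  ∫_0^4 36*x^3 dx = 2304;  ∫_0^4 18*x^2 dx = 384;
    ∫_0^4 -36*x dx = -288;  ∫_0^4 9 dx = 36.
  Sum: 9216/5 + 2304 + 384 − 288 + 36 = 21396/5.
Adding: ||u||_{H^1}^2 = 228304/35 + 21396/5 = 378076/35.


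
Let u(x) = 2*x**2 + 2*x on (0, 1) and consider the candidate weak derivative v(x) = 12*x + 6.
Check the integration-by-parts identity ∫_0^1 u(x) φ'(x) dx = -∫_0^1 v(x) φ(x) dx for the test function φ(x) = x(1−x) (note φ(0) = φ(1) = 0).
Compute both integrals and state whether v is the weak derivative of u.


LHS = -2/3, RHS = -2. No, v is not the weak derivative of u.

u(x) = 2*x**2 + 2*x, classical derivative u'(x) = 4*x + 2.
φ(x) = x(1−x), so φ'(x) = 1 - 2*x.
Note φ(0) = φ(1) = 0, so the boundary term u·φ vanishes.
LHS = ∫_0^1 u(x) φ'(x) dx = ∫_0^1 (-4*x^3 - 2*x^2 + 2*x) dx. Term by term:
  ∫_0^1 -4*x^3 dx = -1;  ∫_0^1 -2*x^2 dx = -2/3;  ∫_0^1 2*x dx = 1.
Sum: -1 − 2/3 + 1 = -2/3.
So LHS = -2/3.
∫_0^1 v(x) φ(x) dx = ∫_0^1 (-12*x^3 + 6*x^2 + 6*x) dx. Term by term:
  ∫_0^1 -12*x^3 dx = -3;  ∫_0^1 6*x^2 dx = 2;  ∫_0^1 6*x dx = 3.
Sum: -3 + 2 + 3 = 2.
So RHS = -∫_0^1 v(x) φ(x) dx = -2.
LHS − RHS = 4/3 ≠ 0, so the identity fails.
(For a valid weak derivative the identity must hold for EVERY test function, in particular this one. The failure shows v is NOT the weak derivative of u.)
Correct weak derivative would be u'(x) = 4*x + 2.


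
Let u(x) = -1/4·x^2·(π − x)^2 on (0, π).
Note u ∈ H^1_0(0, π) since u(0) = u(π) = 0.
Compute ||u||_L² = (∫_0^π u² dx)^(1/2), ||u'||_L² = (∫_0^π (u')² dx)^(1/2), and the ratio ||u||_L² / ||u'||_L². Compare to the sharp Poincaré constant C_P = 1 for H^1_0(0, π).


||u||_L² / ||u'||_L² = sqrt(3)*π/6 < C_P = 1.

u(x) = -1/4·x^2·(π − x)^2, so u'(x) = x*(x*(π - x) - (x - π)^2)/2.
u(x) = -1/4·x^2·(π − x)^2 vanishes at x = 0 and x = π, so u ∈ H^1_0(0, π). Differentiate via the product rule and integrate the resulting polynomials term by term.
  ∫_0^π u² dx = ∫_0^π (x^8/16 - π*x^7/4 + 3*π^2*x^6/8 - π^3*x^5/4 + π^4*x^4/16) dx. Term by term:
    ∫_0^π x^8/16 dx = π^9/144;  ∫_0^π -π*x^7/4 dx = -π^9/32;  ∫_0^π 3*π^2*x^6/8 dx = 3*π^9/56;
    ∫_0^π -π^3*x^5/4 dx = -π^9/24;  ∫_0^π π^4*x^4/16 dx = π^9/80.
  Sum: π^9/144 − π^9/32 + 3*π^9/56 − π^9/24 + π^9/80 = π^9/10080.
  ∫_0^π (u')² dx = ∫_0^π (x^6 - 3*π*x^5 + 13*π^2*x^4/4 - 3*π^3*x^3/2 + π^4*x^2/4) dx. Term by term:
    ∫_0^π x^6 dx = π^7/7;  ∫_0^π -3*π*x^5 dx = -π^7/2;  ∫_0^π 13*π^2*x^4/4 dx = 13*π^7/20;
    ∫_0^π -3*π^3*x^3/2 dx = -3*π^7/8;  ∫_0^π π^4*x^2/4 dx = π^7/12.
  Sum: π^7/7 − π^7/2 + 13*π^7/20 − 3*π^7/8 + π^7/12 = π^7/840.
∫_0^π u² dx = π^9/10080, so ||u||_L² = sqrt(70)*π^(9/2)/840.
∫_0^π (u')² dx = π^7/840, so ||u'||_L² = sqrt(210)*π^(7/2)/420.
Ratio ||u||_L² / ||u'||_L² = sqrt(3)*π/6.
Sharp Poincaré constant on H^1_0(0, π) is C_P = L/π = 1, achieved by sin(x).
A polynomial bump cannot attain the sharp Poincaré constant (only the first sine eigenfunction does), so the ratio is strictly less than C_P, consistent with ||u||_L² ≤ C_P ||u'||_L².


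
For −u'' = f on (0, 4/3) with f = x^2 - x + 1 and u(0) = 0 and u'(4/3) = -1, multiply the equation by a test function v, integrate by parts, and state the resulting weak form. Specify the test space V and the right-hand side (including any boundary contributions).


V = {v ∈ H^1(0, 4/3) : v(0) = 0} (test functions vanish at x = 0 where u is specified); weak form: ∫_0^4/3 u'v' dx = ∫_0^4/3 (x^2 - x + 1) v dx − v(4/3) for all v ∈ V.

Multiply both sides by a test function v and integrate from 0 to 4/3:
  ∫_0^4/3 −u''(x) v(x) dx = ∫_0^4/3 f(x) v(x) dx.
Integrate the LHS by parts once:
  ∫_0^4/3 −u'' v dx = −[u'(x) v(x)]_0^4/3 + ∫_0^4/3 u'(x) v'(x) dx.
Thus ∫_0^4/3 u'(x) v'(x) dx = ∫_0^4/3 f(x) v(x) dx + [u'(x) v(x)]_0^4/3.
Choose V so that boundary terms are either known or forced to vanish.
Mixed BC: u(0) = 0 (Dirichlet) and u'(4/3) = -1 (Neumann). Define V = {v ∈ H^1(0, 4/3) : v(0) = 0}. Then [u' v]_0^4/3 = u'(4/3)·v(4/3) − u'(0)·0 = − v(4/3).
Weak formulation: find u (satisfying any essential BC) such that ∫_0^4/3 u'(x) v'(x) dx = ∫_0^4/3 f v dx − v(4/3) for all v ∈ V (Dirichlet at 0 absorbed into V; Neumann datum at x = 4/3 contributes the boundary term).
Substituting f(x) = x^2 - x + 1, the right-hand side is ∫_0^4/3 (x^2 - x + 1) v dx − v(4/3).


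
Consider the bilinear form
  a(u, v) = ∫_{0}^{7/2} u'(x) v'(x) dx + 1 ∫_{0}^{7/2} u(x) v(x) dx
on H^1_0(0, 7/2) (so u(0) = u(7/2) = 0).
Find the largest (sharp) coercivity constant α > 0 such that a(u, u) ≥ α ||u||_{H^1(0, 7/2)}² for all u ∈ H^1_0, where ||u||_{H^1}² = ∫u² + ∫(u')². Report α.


α = 1

Coercivity of a(·,·) on H^1_0(0, 7/2) means a(u, u) ≥ α ||u||_{H^1}² for every u ∈ H^1_0.
The interval has length L = 7/2, and Poincaré/coercivity depend only on L. Here a(u, u) = ∫(u')² + (1)·∫u².
Here c = 1 ≥ 1, so a(u,u) = ∫(u')² + c∫u² ≥ ∫(u')² + ∫u² = ||u||_{H^1}², i.e. α = 1 works. No larger α is possible: a(u,u) ≥ α||u||_{H^1}² means (1−α)∫(u')² ≥ (α−c)∫u², and for the modes u_n = sin(nπ(x−x₀)/L) (x₀ the left endpoint) one has ∫u_n²/∫(u_n')² = (L/(nπ))² → 0, so a(u_n,u_n)/||u_n||_{H^1}² → 1. Hence the optimal constant is α = 1.
Therefore α = 1.


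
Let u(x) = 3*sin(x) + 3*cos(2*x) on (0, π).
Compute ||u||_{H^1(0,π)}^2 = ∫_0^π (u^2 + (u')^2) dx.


||u||_{H^1(0,π)}^2 = -60 + 63*π/2

u'(x) = -6*sin(2*x) + 3*cos(x).
Expand u² and (u')² and integrate term by term on (0, π), using: for integers n ≥ 1, ∫_0^π sin²(nx) dx = ∫_0^π cos²(nx) dx = π/2; for n ≠ n', ∫_0^π sin(nx)sin(n'x) dx = ∫_0^π cos(nx)cos(n'x) dx = 0; and by product-to-sum, ∫_0^π sin(nx)cos(n'x) dx = ½∫_0^π [sin((n+n')x) + sin((n−n')x)] dx, which is 0 when n+n' is even and 2n/(n²−n'²) when n+n' is odd (it need not vanish on (0, π)).
  u² squared terms: (3)²·∫cos(2x)² dx = 9·π/2 = 9*π/2;  (3)²·∫sin(x)² dx = 9·π/2 = 9*π/2.
  u² cross terms: 2·(3)·(3)·∫cos(2x)·sin(x) dx = 18·(-2/3) = -12.
  So ∫_0^π u² dx = 9*π/2 + 9*π/2 − 12 = -12 + 9*π.
  (u')² squared terms: (-6)²·∫sin(2x)² dx = 36·π/2 = 18*π;  (3)²·∫cos(x)² dx = 9·π/2 = 9*π/2.
  (u')² cross terms: 2·(-6)·(3)·∫sin(2x)·cos(x) dx = -36·(4/3) = -48.
  So ∫_0^π (u')² dx = 18*π + 9*π/2 − 48 = -48 + 45*π/2.
||u||_{H^1}^2 = (-12 + 9*π) + (-48 + 45*π/2) = -60 + 63*π/2.


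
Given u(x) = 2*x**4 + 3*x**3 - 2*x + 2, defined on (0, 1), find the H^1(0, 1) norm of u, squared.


||u||_{H^1}^2 = 24427/630

The H^1 norm (squared) on an interval (0, L) is
  ||u||_{H^1}^2 = ∫_0^L u(x)^2 dx + ∫_0^L u'(x)^2 dx.
Compute u'(x) = 8*x**3 + 9*x**2 - 2.
Then u(x)^2 = 4*x**8 + 12*x**7 + 9*x**6 - 8*x**5 - 4*x**4 + 12*x**3 + 4*x**2 - 8*x + 4 and u'(x)^2 = 64*x**6 + 144*x**5 + 81*x**4 - 32*x**3 - 36*x**2 + 4.
Integrate each monomial from 0 to 1 using ∫_0^1 c·x^n dx = c·1^(n+1)/(n+1):
  ∫_0^1 u(x)^2 dx = ∫_0^1 (4*x^8 + 12*x^7 + 9*x^6 - 8*x^5 - 4*x^4 + 12*x^3 + 4*x^2 - 8*x + 4) dx. Term by term:
    ∫_0^1 4*x^8 dx = 4/9;  ∫_0^1 12*x^7 dx = 3/2;  ∫_0^1 9*x^6 dx = 9/7;
    ∫_0^1 -8*x^5 dx = -4/3;  ∫_0^1 -4*x^4 dx = -4/5;  ∫_0^1 12*x^3 dx = 3;
    ∫_0^1 4*x^2 dx = 4/3;  ∫_0^1 -8*x dx = -4;  ∫_0^1 4 dx = 4.
  Sum: 4/9 + 3/2 + 9/7 − 4/3 − 4/5 + 3 + 4/3 − 4 + 4 = 3421/630.
  ∫_0^1 u'(x)^2 dx = ∫_0^1 (64*x^6 + 144*x^5 + 81*x^4 - 32*x^3 - 36*x^2 + 4) dx. Term by term:
    ∫_0^1 64*x^6 dx = 64/7;  ∫_0^1 144*x^5 dx = 24;  ∫_0^1 81*x^4 dx = 81/5;
    ∫_0^1 -32*x^3 dx = -8;  ∫_0^1 -36*x^2 dx = -12;  ∫_0^1 4 dx = 4.
  Sum: 64/7 + 24 + 81/5 − 8 − 12 + 4 = 1167/35.
Adding: ||u||_{H^1}^2 = 3421/630 + 1167/35 = 24427/630.


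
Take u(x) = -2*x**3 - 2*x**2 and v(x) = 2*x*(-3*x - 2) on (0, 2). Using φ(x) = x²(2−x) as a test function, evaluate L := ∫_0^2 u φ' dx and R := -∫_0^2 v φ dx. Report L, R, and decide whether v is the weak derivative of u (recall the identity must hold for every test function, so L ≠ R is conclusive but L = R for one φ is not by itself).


LHS = 96/5, RHS = 96/5. Yes, v = u' weakly.

u(x) = -2*x**3 - 2*x**2, classical derivative u'(x) = -6*x**2 - 4*x.
φ(x) = x²(2−x), so φ'(x) = x*(4 - 3*x).
Note φ(0) = φ(2) = 0, so the boundary term u·φ vanishes.
LHS = ∫_0^2 u(x) φ'(x) dx = ∫_0^2 (6*x^5 - 2*x^4 - 8*x^3) dx. Term by term:
  ∫_0^2 6*x^5 dx = 64;  ∫_0^2 -2*x^4 dx = -64/5;  ∫_0^2 -8*x^3 dx = -32.
Sum: 64 − 64/5 − 32 = 96/5.
So LHS = 96/5.
∫_0^2 v(x) φ(x) dx = ∫_0^2 (6*x^5 - 8*x^4 - 8*x^3) dx. Term by term:
  ∫_0^2 6*x^5 dx = 64;  ∫_0^2 -8*x^4 dx = -256/5;  ∫_0^2 -8*x^3 dx = -32.
Sum: 64 − 256/5 − 32 = -96/5.
So RHS = -∫_0^2 v(x) φ(x) dx = 96/5.
LHS = RHS, so the identity holds for this test φ.
Moreover u is smooth here and v(x) = u'(x) = -6*x**2 - 4*x pointwise, so the identity holds for every test function. Hence v is the weak derivative of u.


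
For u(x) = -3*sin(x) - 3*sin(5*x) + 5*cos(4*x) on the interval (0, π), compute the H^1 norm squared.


||u||_{H^1(0,π)}^2 = -1496/3 + 677*π/2

u'(x) = -20*sin(4*x) - 3*cos(x) - 15*cos(5*x).
Expand u² and (u')² and integrate term by term on (0, π), using: for integers n ≥ 1, ∫_0^π sin²(nx) dx = ∫_0^π cos²(nx) dx = π/2; for n ≠ n', ∫_0^π sin(nx)sin(n'x) dx = ∫_0^π cos(nx)cos(n'x) dx = 0; and by product-to-sum, ∫_0^π sin(nx)cos(n'x) dx = ½∫_0^π [sin((n+n')x) + sin((n−n')x)] dx, which is 0 when n+n' is even and 2n/(n²−n'²) when n+n' is odd (it need not vanish on (0, π)).
  u² squared terms: (-3)²·∫sin(x)² dx = 9·π/2 = 9*π/2;  (-3)²·∫sin(5x)² dx = 9·π/2 = 9*π/2;  (5)²·∫cos(4x)² dx = 25·π/2 = 25*π/2.
  u² cross terms: 2·(-3)·(-3)·∫sin(x)·sin(5x) dx = 18·(0) = 0;  2·(-3)·(5)·∫sin(x)·cos(4x) dx = -30·(-2/15) = 4;  2·(-3)·(5)·∫sin(5x)·cos(4x) dx = -30·(10/9) = -100/3.
  So ∫_0^π u² dx = 9*π/2 + 9*π/2 + 25*π/2 + 0 + 4 − 100/3 = -88/3 + 43*π/2.
  (u')² squared terms: (-20)²·∫sin(4x)² dx = 400·π/2 = 200*π;  (-15)²·∫cos(5x)² dx = 225·π/2 = 225*π/2;  (-3)²·∫cos(x)² dx = 9·π/2 = 9*π/2.
  (u')² cross terms: 2·(-20)·(-15)·∫sin(4x)·cos(5x) dx = 600·(-8/9) = -1600/3;  2·(-20)·(-3)·∫sin(4x)·cos(x) dx = 120·(8/15) = 64;  2·(-15)·(-3)·∫cos(5x)·cos(x) dx = 90·(0) = 0.
  So ∫_0^π (u')² dx = 200*π + 225*π/2 + 9*π/2 − 1600/3 + 64 + 0 = -1408/3 + 317*π.
||u||_{H^1}^2 = (-88/3 + 43*π/2) + (-1408/3 + 317*π) = -1496/3 + 677*π/2.


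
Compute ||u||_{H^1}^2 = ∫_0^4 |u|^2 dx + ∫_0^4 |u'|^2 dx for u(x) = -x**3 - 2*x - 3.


||u||_{H^1}^2 = 617012/105

The H^1 norm (squared) on an interval (0, L) is
  ||u||_{H^1}^2 = ∫_0^L u(x)^2 dx + ∫_0^L u'(x)^2 dx.
Compute u'(x) = -3*x**2 - 2.
Then u(x)^2 = x**6 + 4*x**4 + 6*x**3 + 4*x**2 + 12*x + 9 and u'(x)^2 = 9*x**4 + 12*x**2 + 4.
Integrate each monomial from 0 to 4 using ∫_0^4 c·x^n dx = c·4^(n+1)/(n+1):
  ∫_0^4 u(x)^2 dx = ∫_0^4 (x^6 + 4*x^4 + 6*x^3 + 4*x^2 + 12*x + 9) dx. Term by term:
    ∫_0^4 x^6 dx = 16384/7;  ∫_0^4 4*x^4 dx = 4096/5;  ∫_0^4 6*x^3 dx = 384;
    ∫_0^4 4*x^2 dx = 256/3;  ∫_0^4 12*x dx = 96;  ∫_0^4 9 dx = 36.
  Sum: 16384/7 + 4096/5 + 384 + 256/3 + 96 + 36 = 394916/105.
  ∫_0^4 u'(x)^2 dx = ∫_0^4 (9*x^4 + 12*x^2 + 4) dx. Term by term:
    ∫_0^4 9*x^4 dx = 9216/5;  ∫_0^4 12*x^2 dx = 256;  ∫_0^4 4 dx = 16.
  Sum: 9216/5 + 256 + 16 = 10576/5.
Adding: ||u||_{H^1}^2 = 394916/105 + 10576/5 = 617012/105.


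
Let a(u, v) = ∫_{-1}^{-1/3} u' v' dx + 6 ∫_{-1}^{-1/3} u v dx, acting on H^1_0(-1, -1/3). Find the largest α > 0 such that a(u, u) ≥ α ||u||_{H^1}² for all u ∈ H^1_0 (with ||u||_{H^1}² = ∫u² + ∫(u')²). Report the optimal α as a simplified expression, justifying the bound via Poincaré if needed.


α = 1

Coercivity of a(·,·) on H^1_0(-1, -1/3) means a(u, u) ≥ α ||u||_{H^1}² for every u ∈ H^1_0.
The interval has length L = 2/3, and Poincaré/coercivity depend only on L. Here a(u, u) = ∫(u')² + (6)·∫u².
Here c = 6 ≥ 1, so a(u,u) = ∫(u')² + c∫u² ≥ ∫(u')² + ∫u² = ||u||_{H^1}², i.e. α = 1 works. No larger α is possible: a(u,u) ≥ α||u||_{H^1}² means (1−α)∫(u')² ≥ (α−c)∫u², and for the modes u_n = sin(nπ(x−x₀)/L) (x₀ the left endpoint) one has ∫u_n²/∫(u_n')² = (L/(nπ))² → 0, so a(u_n,u_n)/||u_n||_{H^1}² → 1. Hence the optimal constant is α = 1.
Therefore α = 1.


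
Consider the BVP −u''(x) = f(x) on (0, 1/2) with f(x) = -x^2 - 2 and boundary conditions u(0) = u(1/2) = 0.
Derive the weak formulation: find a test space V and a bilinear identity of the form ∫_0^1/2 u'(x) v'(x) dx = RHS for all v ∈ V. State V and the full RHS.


V = H^1_0(0, 1/2) (so v(0) = v(1/2) = 0); weak form: ∫_0^1/2 u'v' dx = ∫_0^1/2 (-x^2 - 2) v dx for all v ∈ V.

Multiply both sides by a test function v and integrate from 0 to 1/2:
  ∫_0^1/2 −u''(x) v(x) dx = ∫_0^1/2 f(x) v(x) dx.
Integrate the LHS by parts once:
  ∫_0^1/2 −u'' v dx = −[u'(x) v(x)]_0^1/2 + ∫_0^1/2 u'(x) v'(x) dx.
Thus ∫_0^1/2 u'(x) v'(x) dx = ∫_0^1/2 f(x) v(x) dx + [u'(x) v(x)]_0^1/2.
Choose V so that boundary terms are either known or forced to vanish.
u is Dirichlet: u(0) = u(1/2) = 0. Let V = H^1_0(0, 1/2); then v(0) = v(1/2) = 0, and [u' v]_0^1/2 = 0.
Weak formulation: find u (satisfying any essential BC) such that ∫_0^1/2 u'(x) v'(x) dx = ∫_0^1/2 f v dx for all v ∈ V.
Substituting f(x) = -x^2 - 2, the right-hand side is ∫_0^1/2 (-x^2 - 2) v dx.


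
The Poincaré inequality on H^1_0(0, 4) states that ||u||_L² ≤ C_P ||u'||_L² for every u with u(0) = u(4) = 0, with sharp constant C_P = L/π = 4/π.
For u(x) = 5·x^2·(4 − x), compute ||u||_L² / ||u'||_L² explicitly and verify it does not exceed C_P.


||u||_L² / ||u'||_L² = 2*sqrt(14)/7 < C_P = 4/π.

u(x) = 5·x^2·(4 − x), so u'(x) = 5*x*(8 - 3*x).
u(x) = 5·x^2·(4 − x) vanishes at x = 0 and x = 4, so u ∈ H^1_0(0, 4). Differentiate via the product rule and integrate the resulting polynomials term by term.
  ∫_0^4 u² dx = ∫_0^4 (25*x^6 - 200*x^5 + 400*x^4) dx. Term by term:
    ∫_0^4 25*x^6 dx = 409600/7;  ∫_0^4 -200*x^5 dx = -409600/3;  ∫_0^4 400*x^4 dx = 81920.
  Sum: 409600/7 − 409600/3 + 81920 = 81920/21.
  ∫_0^4 (u')² dx = ∫_0^4 (225*x^4 - 1200*x^3 + 1600*x^2) dx. Term by term:
    ∫_0^4 225*x^4 dx = 46080;  ∫_0^4 -1200*x^3 dx = -76800;  ∫_0^4 1600*x^2 dx = 102400/3.
  Sum: 46080 − 76800 + 102400/3 = 10240/3.
∫_0^4 u² dx = 81920/21, so ||u||_L² = 128*sqrt(105)/21.
∫_0^4 (u')² dx = 10240/3, so ||u'||_L² = 32*sqrt(30)/3.
Ratio ||u||_L² / ||u'||_L² = 2*sqrt(14)/7.
Sharp Poincaré constant on H^1_0(0, 4) is C_P = L/π = 4/π, achieved by sin(π/4·x).
A polynomial bump cannot attain the sharp Poincaré constant (only the first sine eigenfunction does), so the ratio is strictly less than C_P, consistent with ||u||_L² ≤ C_P ||u'||_L².


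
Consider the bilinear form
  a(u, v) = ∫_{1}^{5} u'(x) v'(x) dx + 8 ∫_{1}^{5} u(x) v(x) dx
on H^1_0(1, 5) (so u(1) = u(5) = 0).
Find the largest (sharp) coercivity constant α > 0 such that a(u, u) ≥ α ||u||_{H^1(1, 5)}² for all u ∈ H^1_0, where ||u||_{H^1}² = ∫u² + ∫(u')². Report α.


α = 1

Coercivity of a(·,·) on H^1_0(1, 5) means a(u, u) ≥ α ||u||_{H^1}² for every u ∈ H^1_0.
The interval has length L = 4, and Poincaré/coercivity depend only on L. Here a(u, u) = ∫(u')² + (8)·∫u².
Here c = 8 ≥ 1, so a(u,u) = ∫(u')² + c∫u² ≥ ∫(u')² + ∫u² = ||u||_{H^1}², i.e. α = 1 works. No larger α is possible: a(u,u) ≥ α||u||_{H^1}² means (1−α)∫(u')² ≥ (α−c)∫u², and for the modes u_n = sin(nπ(x−x₀)/L) (x₀ the left endpoint) one has ∫u_n²/∫(u_n')² = (L/(nπ))² → 0, so a(u_n,u_n)/||u_n||_{H^1}² → 1. Hence the optimal constant is α = 1.
Therefore α = 1.


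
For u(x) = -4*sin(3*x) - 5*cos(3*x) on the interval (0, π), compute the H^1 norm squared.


||u||_{H^1(0,π)}^2 = 205*π

u'(x) = 15*sin(3*x) - 12*cos(3*x).
Expand u² and (u')² and integrate term by term on (0, π), using: for integers n ≥ 1, ∫_0^π sin²(nx) dx = ∫_0^π cos²(nx) dx = π/2; for n ≠ n', ∫_0^π sin(nx)sin(n'x) dx = ∫_0^π cos(nx)cos(n'x) dx = 0; and by product-to-sum, ∫_0^π sin(nx)cos(n'x) dx = ½∫_0^π [sin((n+n')x) + sin((n−n')x)] dx, which is 0 when n+n' is even and 2n/(n²−n'²) when n+n' is odd (it need not vanish on (0, π)).
  u² squared terms: (-5)²·∫cos(3x)² dx = 25·π/2 = 25*π/2;  (-4)²·∫sin(3x)² dx = 16·π/2 = 8*π.
  u² cross terms: 2·(-5)·(-4)·∫cos(3x)·sin(3x) dx = 40·(0) = 0.
  So ∫_0^π u² dx = 25*π/2 + 8*π + 0 = 41*π/2.
  (u')² squared terms: (-12)²·∫cos(3x)² dx = 144·π/2 = 72*π;  (15)²·∫sin(3x)² dx = 225·π/2 = 225*π/2.
  (u')² cross terms: 2·(-12)·(15)·∫cos(3x)·sin(3x) dx = -360·(0) = 0.
  So ∫_0^π (u')² dx = 72*π + 225*π/2 + 0 = 369*π/2.
||u||_{H^1}^2 = (41*π/2) + (369*π/2) = 205*π.


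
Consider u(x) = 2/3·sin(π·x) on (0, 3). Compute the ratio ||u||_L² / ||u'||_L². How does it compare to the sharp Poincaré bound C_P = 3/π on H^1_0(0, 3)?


||u||_L² / ||u'||_L² = 1/π < C_P = 3/π.

u(x) = 2/3·sin(π·x), so u'(x) = 2*π*cos(π*x)/3.
Writing u(x) = A·sin(kπx/L) with A = 2/3 and k = 3, use ∫_0^L sin²(kπx/L) dx = L/2 and ∫_0^L cos²(kπx/L) dx = L/2.
u² = 4/9·sin²(π·x) and (u')² = 4*π^2/9·cos²(π·x), and each of sin², cos² integrates to L/2 = 3/2 over (0, 3).
∫_0^3 u² dx = 2/3, so ||u||_L² = sqrt(6)/3.
∫_0^3 (u')² dx = 2*π^2/3, so ||u'||_L² = sqrt(6)*π/3.
Ratio ||u||_L² / ||u'||_L² = 1/π.
Sharp Poincaré constant on H^1_0(0, 3) is C_P = L/π = 3/π, achieved by sin(π/3·x).
This is the k = 3 harmonic; the ratio L/(kπ) is strictly less than C_P = L/π, consistent with the sharp inequality ||u||_L² ≤ C_P ||u'||_L².


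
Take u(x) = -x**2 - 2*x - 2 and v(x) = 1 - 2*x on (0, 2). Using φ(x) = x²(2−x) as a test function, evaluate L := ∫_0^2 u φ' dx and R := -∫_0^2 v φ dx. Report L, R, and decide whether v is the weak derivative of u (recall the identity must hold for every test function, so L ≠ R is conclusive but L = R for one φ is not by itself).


LHS = 88/15, RHS = 28/15. No, v is not the weak derivative of u.

u(x) = -x**2 - 2*x - 2, classical derivative u'(x) = -2*x - 2.
φ(x) = x²(2−x), so φ'(x) = x*(4 - 3*x).
Note φ(0) = φ(2) = 0, so the boundary term u·φ vanishes.
LHS = ∫_0^2 u(x) φ'(x) dx = ∫_0^2 (3*x^4 + 2*x^3 - 2*x^2 - 8*x) dx. Term by term:
  ∫_0^2 3*x^4 dx = 96/5;  ∫_0^2 2*x^3 dx = 8;  ∫_0^2 -2*x^2 dx = -16/3;
  ∫_0^2 -8*x dx = -16.
Sum: 96/5 + 8 − 16/3 − 16 = 88/15.
So LHS = 88/15.
∫_0^2 v(x) φ(x) dx = ∫_0^2 (2*x^4 - 5*x^3 + 2*x^2) dx. Term by term:
  ∫_0^2 2*x^4 dx = 64/5;  ∫_0^2 -5*x^3 dx = -20;  ∫_0^2 2*x^2 dx = 16/3.
Sum: 64/5 − 20 + 16/3 = -28/15.
So RHS = -∫_0^2 v(x) φ(x) dx = 28/15.
LHS − RHS = 4 ≠ 0, so the identity fails.
(For a valid weak derivative the identity must hold for EVERY test function, in particular this one. The failure shows v is NOT the weak derivative of u.)
Correct weak derivative would be u'(x) = -2*x - 2.


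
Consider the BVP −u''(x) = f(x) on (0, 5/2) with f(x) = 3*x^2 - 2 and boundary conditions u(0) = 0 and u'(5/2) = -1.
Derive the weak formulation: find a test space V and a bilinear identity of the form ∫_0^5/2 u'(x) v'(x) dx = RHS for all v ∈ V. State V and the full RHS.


V = {v ∈ H^1(0, 5/2) : v(0) = 0} (test functions vanish at x = 0 where u is specified); weak form: ∫_0^5/2 u'v' dx = ∫_0^5/2 (3*x^2 - 2) v dx − v(5/2) for all v ∈ V.

Multiply both sides by a test function v and integrate from 0 to 5/2:
  ∫_0^5/2 −u''(x) v(x) dx = ∫_0^5/2 f(x) v(x) dx.
Integrate the LHS by parts once:
  ∫_0^5/2 −u'' v dx = −[u'(x) v(x)]_0^5/2 + ∫_0^5/2 u'(x) v'(x) dx.
Thus ∫_0^5/2 u'(x) v'(x) dx = ∫_0^5/2 f(x) v(x) dx + [u'(x) v(x)]_0^5/2.
Choose V so that boundary terms are either known or forced to vanish.
Mixed BC: u(0) = 0 (Dirichlet) and u'(5/2) = -1 (Neumann). Define V = {v ∈ H^1(0, 5/2) : v(0) = 0}. Then [u' v]_0^5/2 = u'(5/2)·v(5/2) − u'(0)·0 = − v(5/2).
Weak formulation: find u (satisfying any essential BC) such that ∫_0^5/2 u'(x) v'(x) dx = ∫_0^5/2 f v dx − v(5/2) for all v ∈ V (Dirichlet at 0 absorbed into V; Neumann datum at x = 5/2 contributes the boundary term).
Substituting f(x) = 3*x^2 - 2, the right-hand side is ∫_0^5/2 (3*x^2 - 2) v dx − v(5/2).


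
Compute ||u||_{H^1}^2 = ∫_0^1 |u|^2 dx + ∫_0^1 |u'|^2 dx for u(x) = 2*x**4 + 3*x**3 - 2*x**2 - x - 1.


||u||_{H^1}^2 = 6383/315

The H^1 norm (squared) on an interval (0, L) is
  ||u||_{H^1}^2 = ∫_0^L u(x)^2 dx + ∫_0^L u'(x)^2 dx.
Compute u'(x) = 8*x**3 + 9*x**2 - 4*x - 1.
Then u(x)^2 = 4*x**8 + 12*x**7 + x**6 - 16*x**5 - 6*x**4 - 2*x**3 + 5*x**2 + 2*x + 1 and u'(x)^2 = 64*x**6 + 144*x**5 + 17*x**4 - 88*x**3 - 2*x**2 + 8*x + 1.
Integrate each monomial from 0 to 1 using ∫_0^1 c·x^n dx = c·1^(n+1)/(n+1):
  ∫_0^1 u(x)^2 dx = ∫_0^1 (4*x^8 + 12*x^7 + x^6 - 16*x^5 - 6*x^4 - 2*x^3 + 5*x^2 + 2*x + 1) dx. Term by term:
    ∫_0^1 4*x^8 dx = 4/9;  ∫_0^1 12*x^7 dx = 3/2;  ∫_0^1 x^6 dx = 1/7;
    ∫_0^1 -16*x^5 dx = -8/3;  ∫_0^1 -6*x^4 dx = -6/5;  ∫_0^1 -2*x^3 dx = -1/2;
    ∫_0^1 5*x^2 dx = 5/3;  ∫_0^1 2*x dx = 1;  ∫_0^1 1 dx = 1.
  Sum: 4/9 + 3/2 + 1/7 − 8/3 − 6/5 − 1/2 + 5/3 + 1 + 1 = 437/315.
  ∫_0^1 u'(x)^2 dx = ∫_0^1 (64*x^6 + 144*x^5 + 17*x^4 - 88*x^3 - 2*x^2 + 8*x + 1) dx. Term by term:
    ∫_0^1 64*x^6 dx = 64/7;  ∫_0^1 144*x^5 dx = 24;  ∫_0^1 17*x^4 dx = 17/5;
    ∫_0^1 -88*x^3 dx = -22;  ∫_0^1 -2*x^2 dx = -2/3;  ∫_0^1 8*x dx = 4;
    ∫_0^1 1 dx = 1.
  Sum: 64/7 + 24 + 17/5 − 22 − 2/3 + 4 + 1 = 1982/105.
Adding: ||u||_{H^1}^2 = 437/315 + 1982/105 = 6383/315.


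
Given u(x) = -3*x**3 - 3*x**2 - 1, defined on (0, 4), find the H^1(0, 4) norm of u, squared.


||u||_{H^1}^2 = 419868/7

The H^1 norm (squared) on an interval (0, L) is
  ||u||_{H^1}^2 = ∫_0^L u(x)^2 dx + ∫_0^L u'(x)^2 dx.
Compute u'(x) = -9*x**2 - 6*x.
Then u(x)^2 = 9*x**6 + 18*x**5 + 9*x**4 + 6*x**3 + 6*x**2 + 1 and u'(x)^2 = 81*x**4 + 108*x**3 + 36*x**2.
Integrate each monomial from 0 to 4 using ∫_0^4 c·x^n dx = c·4^(n+1)/(n+1):
  ∫_0^4 u(x)^2 dx = ∫_0^4 (9*x^6 + 18*x^5 + 9*x^4 + 6*x^3 + 6*x^2 + 1) dx. Term by term:
    ∫_0^4 9*x^6 dx = 147456/7;  ∫_0^4 18*x^5 dx = 12288;  ∫_0^4 9*x^4 dx = 9216/5;
    ∫_0^4 6*x^3 dx = 384;  ∫_0^4 6*x^2 dx = 128;  ∫_0^4 1 dx = 4.
  Sum: 147456/7 + 12288 + 9216/5 + 384 + 128 + 4 = 1249932/35.
  ∫_0^4 u'(x)^2 dx = ∫_0^4 (81*x^4 + 108*x^3 + 36*x^2) dx. Term by term:
    ∫_0^4 81*x^4 dx = 82944/5;  ∫_0^4 108*x^3 dx = 6912;  ∫_0^4 36*x^2 dx = 768.
  Sum: 82944/5 + 6912 + 768 = 121344/5.
Adding: ||u||_{H^1}^2 = 1249932/35 + 121344/5 = 419868/7.


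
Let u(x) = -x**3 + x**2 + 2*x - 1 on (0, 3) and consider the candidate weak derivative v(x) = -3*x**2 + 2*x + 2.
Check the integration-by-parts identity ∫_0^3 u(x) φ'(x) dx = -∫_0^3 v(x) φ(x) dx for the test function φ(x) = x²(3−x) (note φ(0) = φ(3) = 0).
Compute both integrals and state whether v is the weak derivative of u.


LHS = 351/10, RHS = 351/10. Yes, v = u' weakly.

u(x) = -x**3 + x**2 + 2*x - 1, classical derivative u'(x) = -3*x**2 + 2*x + 2.
φ(x) = x²(3−x), so φ'(x) = 3*x*(2 - x).
Note φ(0) = φ(3) = 0, so the boundary term u·φ vanishes.
LHS = ∫_0^3 u(x) φ'(x) dx = ∫_0^3 (3*x^5 - 9*x^4 + 15*x^2 - 6*x) dx. Term by term:
  ∫_0^3 3*x^5 dx = 729/2;  ∫_0^3 -9*x^4 dx = -2187/5;  ∫_0^3 15*x^2 dx = 135;
  ∫_0^3 -6*x dx = -27.
Sum: 729/2 − 2187/5 + 135 − 27 = 351/10.
So LHS = 351/10.
∫_0^3 v(x) φ(x) dx = ∫_0^3 (3*x^5 - 11*x^4 + 4*x^3 + 6*x^2) dx. Term by term:
  ∫_0^3 3*x^5 dx = 729/2;  ∫_0^3 -11*x^4 dx = -2673/5;  ∫_0^3 4*x^3 dx = 81;
  ∫_0^3 6*x^2 dx = 54.
Sum: 729/2 − 2673/5 + 81 + 54 = -351/10.
So RHS = -∫_0^3 v(x) φ(x) dx = 351/10.
LHS = RHS, so the identity holds for this test φ.
Moreover u is smooth here and v(x) = u'(x) = -3*x**2 + 2*x + 2 pointwise, so the identity holds for every test function. Hence v is the weak derivative of u.


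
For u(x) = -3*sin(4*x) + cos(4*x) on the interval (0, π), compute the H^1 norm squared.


||u||_{H^1(0,π)}^2 = 85*π

u'(x) = -4*sin(4*x) - 12*cos(4*x).
Expand u² and (u')² and integrate term by term on (0, π), using: for integers n ≥ 1, ∫_0^π sin²(nx) dx = ∫_0^π cos²(nx) dx = π/2; for n ≠ n', ∫_0^π sin(nx)sin(n'x) dx = ∫_0^π cos(nx)cos(n'x) dx = 0; and by product-to-sum, ∫_0^π sin(nx)cos(n'x) dx = ½∫_0^π [sin((n+n')x) + sin((n−n')x)] dx, which is 0 when n+n' is even and 2n/(n²−n'²) when n+n' is odd (it need not vanish on (0, π)).
  u² squared terms: (-3)²·∫sin(4x)² dx = 9·π/2 = 9*π/2;  (1)²·∫cos(4x)² dx = 1·π/2 = π/2.
  u² cross terms: 2·(-3)·(1)·∫sin(4x)·cos(4x) dx = -6·(0) = 0.
  So ∫_0^π u² dx = 9*π/2 + π/2 + 0 = 5*π.
  (u')² squared terms: (-12)²·∫cos(4x)² dx = 144·π/2 = 72*π;  (-4)²·∫sin(4x)² dx = 16·π/2 = 8*π.
  (u')² cross terms: 2·(-12)·(-4)·∫cos(4x)·sin(4x) dx = 96·(0) = 0.
  So ∫_0^π (u')² dx = 72*π + 8*π + 0 = 80*π.
||u||_{H^1}^2 = (5*π) + (80*π) = 85*π.


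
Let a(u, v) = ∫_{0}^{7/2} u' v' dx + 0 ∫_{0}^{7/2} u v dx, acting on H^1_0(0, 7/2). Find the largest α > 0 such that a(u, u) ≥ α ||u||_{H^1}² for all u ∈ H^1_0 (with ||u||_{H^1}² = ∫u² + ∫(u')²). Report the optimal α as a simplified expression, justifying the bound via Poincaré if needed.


α = 4*π^2/(4*π^2 + 49)

Coercivity of a(·,·) on H^1_0(0, 7/2) means a(u, u) ≥ α ||u||_{H^1}² for every u ∈ H^1_0.
The interval has length L = 7/2, and Poincaré/coercivity depend only on L. Here a(u, u) = ∫(u')² + (0)·∫u².
Here c = 0, so a(u,u) = ∫(u')² alone. The condition a(u,u) ≥ α||u||_{H^1}² reads (1−α)∫(u')² ≥ (α−c)∫u². Any admissible α is ≤ 1 (rapidly oscillating u have ∫u²/∫(u')² → 0), and α = 1 would force 0 ≥ (1−c)∫u², impossible since c < 1; so 1−α > 0. By the sharp Poincaré inequality on H^1_0 of an interval of length L, ∫(u')² ≥ (π/L)²∫u² with equality for the first sine mode sin(π(x−x₀)/L) (x₀ the left endpoint), so the inequality holds for all u iff (1−α)(π/L)² ≥ α − c, i.e. α ≤ ((π/L)² + c)/((π/L)² + 1) = (1 + c(L/π)²)/(1 + (L/π)²). (Direct route, valid since c ≤ 0: Poincaré gives c∫u² ≥ c(L/π)²∫(u')², so a(u,u) ≥ (1 + c(L/π)²)∫(u')², while ||u||_{H^1}² ≤ (1 + (L/π)²)∫(u')²; dividing yields the same α.) With (π/L)² = 4*π^2/49 and c = 0, the largest admissible constant is α = ((π/L)² + c)/((π/L)² + 1).
Simplifying, α = 4*π^2/(4*π^2 + 49).


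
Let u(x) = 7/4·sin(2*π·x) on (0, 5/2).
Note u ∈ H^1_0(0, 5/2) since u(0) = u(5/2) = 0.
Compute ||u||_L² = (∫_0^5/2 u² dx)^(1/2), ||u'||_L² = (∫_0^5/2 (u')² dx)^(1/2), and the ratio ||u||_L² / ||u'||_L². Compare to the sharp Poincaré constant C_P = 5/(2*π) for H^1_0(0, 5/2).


||u||_L² / ||u'||_L² = 1/(2*π) < C_P = 5/(2*π).

u(x) = 7/4·sin(2*π·x), so u'(x) = 7*π*cos(2*π*x)/2.
Writing u(x) = A·sin(kπx/L) with A = 7/4 and k = 5, use ∫_0^L sin²(kπx/L) dx = L/2 and ∫_0^L cos²(kπx/L) dx = L/2.
u² = 49/16·sin²(2*π·x) and (u')² = 49*π^2/4·cos²(2*π·x), and each of sin², cos² integrates to L/2 = 5/4 over (0, 5/2).
∫_0^5/2 u² dx = 245/64, so ||u||_L² = 7*sqrt(5)/8.
∫_0^5/2 (u')² dx = 245*π^2/16, so ||u'||_L² = 7*sqrt(5)*π/4.
Ratio ||u||_L² / ||u'||_L² = 1/(2*π).
Sharp Poincaré constant on H^1_0(0, 5/2) is C_P = L/π = 5/(2*π), achieved by sin(2*π/5·x).
This is the k = 5 harmonic; the ratio L/(kπ) is strictly less than C_P = L/π, consistent with the sharp inequality ||u||_L² ≤ C_P ||u'||_L².


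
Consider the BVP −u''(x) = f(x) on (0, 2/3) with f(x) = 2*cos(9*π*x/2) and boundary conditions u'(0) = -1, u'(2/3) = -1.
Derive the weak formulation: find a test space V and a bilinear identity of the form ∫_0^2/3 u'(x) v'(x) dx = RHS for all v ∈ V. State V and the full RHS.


V = H^1(0, 2/3) (v unrestricted at boundary; u is determined up to an additive constant); weak form: ∫_0^2/3 u'v' dx = ∫_0^2/3 (2*cos(9*π*x/2)) v dx − v(2/3) + v(0) for all v ∈ V.

Multiply both sides by a test function v and integrate from 0 to 2/3:
  ∫_0^2/3 −u''(x) v(x) dx = ∫_0^2/3 f(x) v(x) dx.
Integrate the LHS by parts once:
  ∫_0^2/3 −u'' v dx = −[u'(x) v(x)]_0^2/3 + ∫_0^2/3 u'(x) v'(x) dx.
Thus ∫_0^2/3 u'(x) v'(x) dx = ∫_0^2/3 f(x) v(x) dx + [u'(x) v(x)]_0^2/3.
Choose V so that boundary terms are either known or forced to vanish.
u has inhomogeneous Neumann u'(0) = -1, u'(2/3) = -1. [u' v]_0^2/3 = (-1)·v(2/3) − (-1)·v(0) = − v(2/3) + v(0). Take V = H^1(0, 2/3); boundary term becomes part of RHS.
Weak formulation: find u (satisfying any essential BC) such that ∫_0^2/3 u'(x) v'(x) dx = ∫_0^2/3 f v dx − v(2/3) + v(0) for all v ∈ V (Neumann data are natural BCs: they enter the RHS as boundary terms).
Substituting f(x) = 2*cos(9*π*x/2), the right-hand side is ∫_0^2/3 (2*cos(9*π*x/2)) v dx − v(2/3) + v(0).
Compatibility check (pure Neumann): taking v ≡ 1 ∈ V gives 0 = ∫_0^2/3 f dx + (-1) − (-1), i.e. ∫_0^2/3 f dx must equal u'(0) − u'(2/3) = 0. Indeed ∫_0^2/3 (2*cos(9*π*x/2)) dx = 0, so the data are compatible. The solution is then unique only up to an additive constant (fix it e.g. by requiring ∫_0^2/3 u dx = 0).


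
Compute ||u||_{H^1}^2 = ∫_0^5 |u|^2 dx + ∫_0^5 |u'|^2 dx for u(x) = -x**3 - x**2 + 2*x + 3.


||u||_{H^1}^2 = 845455/42

The H^1 norm (squared) on an interval (0, L) is
  ||u||_{H^1}^2 = ∫_0^L u(x)^2 dx + ∫_0^L u'(x)^2 dx.
Compute u'(x) = -3*x**2 - 2*x + 2.
Then u(x)^2 = x**6 + 2*x**5 - 3*x**4 - 10*x**3 - 2*x**2 + 12*x + 9 and u'(x)^2 = 9*x**4 + 12*x**3 - 8*x**2 - 8*x + 4.
Integrate each monomial from 0 to 5 using ∫_0^5 c·x^n dx = c·5^(n+1)/(n+1):
  ∫_0^5 u(x)^2 dx = ∫_0^5 (x^6 + 2*x^5 - 3*x^4 - 10*x^3 - 2*x^2 + 12*x + 9) dx. Term by term:
    ∫_0^5 x^6 dx = 78125/7;  ∫_0^5 2*x^5 dx = 15625/3;  ∫_0^5 -3*x^4 dx = -1875;
    ∫_0^5 -10*x^3 dx = -3125/2;  ∫_0^5 -2*x^2 dx = -250/3;  ∫_0^5 12*x dx = 150;
    ∫_0^5 9 dx = 45.
  Sum: 78125/7 + 15625/3 − 1875 − 3125/2 − 250/3 + 150 + 45 = 182605/14.
  ∫_0^5 u'(x)^2 dx = ∫_0^5 (9*x^4 + 12*x^3 - 8*x^2 - 8*x + 4) dx. Term by term:
    ∫_0^5 9*x^4 dx = 5625;  ∫_0^5 12*x^3 dx = 1875;  ∫_0^5 -8*x^2 dx = -1000/3;
    ∫_0^5 -8*x dx = -100;  ∫_0^5 4 dx = 20.
  Sum: 5625 + 1875 − 1000/3 − 100 + 20 = 21260/3.
Adding: ||u||_{H^1}^2 = 182605/14 + 21260/3 = 845455/42.


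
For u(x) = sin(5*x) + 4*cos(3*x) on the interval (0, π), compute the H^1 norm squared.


||u||_{H^1(0,π)}^2 = 93*π

u'(x) = -12*sin(3*x) + 5*cos(5*x).
Expand u² and (u')² and integrate term by term on (0, π), using: for integers n ≥ 1, ∫_0^π sin²(nx) dx = ∫_0^π cos²(nx) dx = π/2; for n ≠ n', ∫_0^π sin(nx)sin(n'x) dx = ∫_0^π cos(nx)cos(n'x) dx = 0; and by product-to-sum, ∫_0^π sin(nx)cos(n'x) dx = ½∫_0^π [sin((n+n')x) + sin((n−n')x)] dx, which is 0 when n+n' is even and 2n/(n²−n'²) when n+n' is odd (it need not vanish on (0, π)).
  u² squared terms: (4)²·∫cos(3x)² dx = 16·π/2 = 8*π;  (1)²·∫sin(5x)² dx = 1·π/2 = π/2.
  u² cross terms: 2·(4)·(1)·∫cos(3x)·sin(5x) dx = 8·(0) = 0.
  So ∫_0^π u² dx = 8*π + π/2 + 0 = 17*π/2.
  (u')² squared terms: (-12)²·∫sin(3x)² dx = 144·π/2 = 72*π;  (5)²·∫cos(5x)² dx = 25·π/2 = 25*π/2.
  (u')² cross terms: 2·(-12)·(5)·∫sin(3x)·cos(5x) dx = -120·(0) = 0.
  So ∫_0^π (u')² dx = 72*π + 25*π/2 + 0 = 169*π/2.
||u||_{H^1}^2 = (17*π/2) + (169*π/2) = 93*π.


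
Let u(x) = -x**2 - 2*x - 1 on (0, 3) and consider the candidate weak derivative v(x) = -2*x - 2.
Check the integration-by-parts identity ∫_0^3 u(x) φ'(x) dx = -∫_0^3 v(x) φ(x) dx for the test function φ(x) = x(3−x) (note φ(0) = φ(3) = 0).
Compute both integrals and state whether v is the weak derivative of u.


LHS = 45/2, RHS = 45/2. Yes, v = u' weakly.

u(x) = -x**2 - 2*x - 1, classical derivative u'(x) = -2*x - 2.
φ(x) = x(3−x), so φ'(x) = 3 - 2*x.
Note φ(0) = φ(3) = 0, so the boundary term u·φ vanishes.
LHS = ∫_0^3 u(x) φ'(x) dx = ∫_0^3 (2*x^3 + x^2 - 4*x - 3) dx. Term by term:
  ∫_0^3 2*x^3 dx = 81/2;  ∫_0^3 x^2 dx = 9;  ∫_0^3 -4*x dx = -18;
  ∫_0^3 -3 dx = -9.
Sum: 81/2 + 9 − 18 − 9 = 45/2.
So LHS = 45/2.
∫_0^3 v(x) φ(x) dx = ∫_0^3 (2*x^3 - 4*x^2 - 6*x) dx. Term by term:
  ∫_0^3 2*x^3 dx = 81/2;  ∫_0^3 -4*x^2 dx = -36;  ∫_0^3 -6*x dx = -27.
Sum: 81/2 − 36 − 27 = -45/2.
So RHS = -∫_0^3 v(x) φ(x) dx = 45/2.
LHS = RHS, so the identity holds for this test φ.
Moreover u is smooth here and v(x) = u'(x) = -2*x - 2 pointwise, so the identity holds for every test function. Hence v is the weak derivative of u.


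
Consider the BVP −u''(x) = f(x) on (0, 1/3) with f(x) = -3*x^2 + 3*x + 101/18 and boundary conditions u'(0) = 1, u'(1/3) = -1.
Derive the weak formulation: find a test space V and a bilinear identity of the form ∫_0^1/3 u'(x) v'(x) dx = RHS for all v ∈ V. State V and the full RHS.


V = H^1(0, 1/3) (v unrestricted at boundary; u is determined up to an additive constant); weak form: ∫_0^1/3 u'v' dx = ∫_0^1/3 (-3*x^2 + 3*x + 101/18) v dx − v(1/3) − v(0) for all v ∈ V.

Multiply both sides by a test function v and integrate from 0 to 1/3:
  ∫_0^1/3 −u''(x) v(x) dx = ∫_0^1/3 f(x) v(x) dx.
Integrate the LHS by parts once:
  ∫_0^1/3 −u'' v dx = −[u'(x) v(x)]_0^1/3 + ∫_0^1/3 u'(x) v'(x) dx.
Thus ∫_0^1/3 u'(x) v'(x) dx = ∫_0^1/3 f(x) v(x) dx + [u'(x) v(x)]_0^1/3.
Choose V so that boundary terms are either known or forced to vanish.
u has inhomogeneous Neumann u'(0) = 1, u'(1/3) = -1. [u' v]_0^1/3 = (-1)·v(1/3) − (1)·v(0) = − v(1/3) − v(0). Take V = H^1(0, 1/3); boundary term becomes part of RHS.
Weak formulation: find u (satisfying any essential BC) such that ∫_0^1/3 u'(x) v'(x) dx = ∫_0^1/3 f v dx − v(1/3) − v(0) for all v ∈ V (Neumann data are natural BCs: they enter the RHS as boundary terms).
Substituting f(x) = -3*x^2 + 3*x + 101/18, the right-hand side is ∫_0^1/3 (-3*x^2 + 3*x + 101/18) v dx − v(1/3) − v(0).
Compatibility check (pure Neumann): taking v ≡ 1 ∈ V gives 0 = ∫_0^1/3 f dx + (-1) − (1), i.e. ∫_0^1/3 f dx must equal u'(0) − u'(1/3) = 2. Indeed ∫_0^1/3 (-3*x^2 + 3*x + 101/18) dx = 2, so the data are compatible. The solution is then unique only up to an additive constant (fix it e.g. by requiring ∫_0^1/3 u dx = 0).


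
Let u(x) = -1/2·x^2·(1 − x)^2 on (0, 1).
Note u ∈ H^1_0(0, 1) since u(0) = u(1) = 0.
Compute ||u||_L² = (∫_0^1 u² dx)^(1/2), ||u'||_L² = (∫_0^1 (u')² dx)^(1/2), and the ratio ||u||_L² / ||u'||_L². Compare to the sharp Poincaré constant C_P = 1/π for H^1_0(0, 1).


||u||_L² / ||u'||_L² = sqrt(3)/6 < C_P = 1/π.

u(x) = -1/2·x^2·(1 − x)^2, so u'(x) = x*(x*(1 - x) - (x - 1)^2).
u(x) = -1/2·x^2·(1 − x)^2 vanishes at x = 0 and x = 1, so u ∈ H^1_0(0, 1). Differentiate via the product rule and integrate the resulting polynomials term by term.
  ∫_0^1 u² dx = ∫_0^1 (x^8/4 - x^7 + 3*x^6/2 - x^5 + x^4/4) dx. Term by term:
    ∫_0^1 x^8/4 dx = 1/36;  ∫_0^1 -x^7 dx = -1/8;  ∫_0^1 3*x^6/2 dx = 3/14;
    ∫_0^1 -x^5 dx = -1/6;  ∫_0^1 x^4/4 dx = 1/20.
  Sum: 1/36 − 1/8 + 3/14 − 1/6 + 1/20 = 1/2520.
  ∫_0^1 (u')² dx = ∫_0^1 (4*x^6 - 12*x^5 + 13*x^4 - 6*x^3 + x^2) dx. Term by term:
    ∫_0^1 4*x^6 dx = 4/7;  ∫_0^1 -12*x^5 dx = -2;  ∫_0^1 13*x^4 dx = 13/5;
    ∫_0^1 -6*x^3 dx = -3/2;  ∫_0^1 x^2 dx = 1/3.
  Sum: 4/7 − 2 + 13/5 − 3/2 + 1/3 = 1/210.
∫_0^1 u² dx = 1/2520, so ||u||_L² = sqrt(70)/420.
∫_0^1 (u')² dx = 1/210, so ||u'||_L² = sqrt(210)/210.
Ratio ||u||_L² / ||u'||_L² = sqrt(3)/6.
Sharp Poincaré constant on H^1_0(0, 1) is C_P = L/π = 1/π, achieved by sin(π·x).
A polynomial bump cannot attain the sharp Poincaré constant (only the first sine eigenfunction does), so the ratio is strictly less than C_P, consistent with ||u||_L² ≤ C_P ||u'||_L².


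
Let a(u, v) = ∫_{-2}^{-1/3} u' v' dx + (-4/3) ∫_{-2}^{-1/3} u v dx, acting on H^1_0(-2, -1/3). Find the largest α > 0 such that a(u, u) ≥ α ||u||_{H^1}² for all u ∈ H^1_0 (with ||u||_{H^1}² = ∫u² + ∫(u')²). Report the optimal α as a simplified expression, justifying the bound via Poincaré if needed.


α = (-100 + 27*π^2)/(3*(25 + 9*π^2))

Coercivity of a(·,·) on H^1_0(-2, -1/3) means a(u, u) ≥ α ||u||_{H^1}² for every u ∈ H^1_0.
The interval has length L = 5/3, and Poincaré/coercivity depend only on L. Here a(u, u) = ∫(u')² + (-4/3)·∫u².
Here c = -4/3 < 0 with |c| < (π/L)² = 9*π^2/25, so coercivity still holds. The condition a(u,u) ≥ α||u||_{H^1}² reads (1−α)∫(u')² ≥ (α−c)∫u². Any admissible α is ≤ 1 (rapidly oscillating u have ∫u²/∫(u')² → 0), and α = 1 would force 0 ≥ (1−c)∫u², impossible since c < 1; so 1−α > 0. By the sharp Poincaré inequality on H^1_0 of an interval of length L, ∫(u')² ≥ (π/L)²∫u² with equality for the first sine mode sin(π(x−x₀)/L) (x₀ the left endpoint), so the inequality holds for all u iff (1−α)(π/L)² ≥ α − c, i.e. α ≤ ((π/L)² + c)/((π/L)² + 1) = (1 + c(L/π)²)/(1 + (L/π)²). (Direct route, valid since c ≤ 0: Poincaré gives c∫u² ≥ c(L/π)²∫(u')², so a(u,u) ≥ (1 + c(L/π)²)∫(u')², while ||u||_{H^1}² ≤ (1 + (L/π)²)∫(u')²; dividing yields the same α.) With (π/L)² = 9*π^2/25 and c = -4/3, the largest admissible constant is α = ((π/L)² + c)/((π/L)² + 1).
Simplifying, α = (-100 + 27*π^2)/(3*(25 + 9*π^2)).
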